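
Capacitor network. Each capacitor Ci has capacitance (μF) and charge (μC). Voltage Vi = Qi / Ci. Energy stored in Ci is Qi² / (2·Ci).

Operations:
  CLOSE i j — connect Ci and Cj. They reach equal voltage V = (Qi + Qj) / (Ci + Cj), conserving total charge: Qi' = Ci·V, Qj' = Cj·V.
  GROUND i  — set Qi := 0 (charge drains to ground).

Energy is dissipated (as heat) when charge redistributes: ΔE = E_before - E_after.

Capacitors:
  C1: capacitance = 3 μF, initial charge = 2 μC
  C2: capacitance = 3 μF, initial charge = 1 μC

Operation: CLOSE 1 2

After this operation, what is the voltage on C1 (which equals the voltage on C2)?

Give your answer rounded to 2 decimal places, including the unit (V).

Answer: 0.50 V

Derivation:
Initial: C1(3μF, Q=2μC, V=0.67V), C2(3μF, Q=1μC, V=0.33V)
Op 1: CLOSE 1-2: Q_total=3.00, C_total=6.00, V=0.50; Q1=1.50, Q2=1.50; dissipated=0.083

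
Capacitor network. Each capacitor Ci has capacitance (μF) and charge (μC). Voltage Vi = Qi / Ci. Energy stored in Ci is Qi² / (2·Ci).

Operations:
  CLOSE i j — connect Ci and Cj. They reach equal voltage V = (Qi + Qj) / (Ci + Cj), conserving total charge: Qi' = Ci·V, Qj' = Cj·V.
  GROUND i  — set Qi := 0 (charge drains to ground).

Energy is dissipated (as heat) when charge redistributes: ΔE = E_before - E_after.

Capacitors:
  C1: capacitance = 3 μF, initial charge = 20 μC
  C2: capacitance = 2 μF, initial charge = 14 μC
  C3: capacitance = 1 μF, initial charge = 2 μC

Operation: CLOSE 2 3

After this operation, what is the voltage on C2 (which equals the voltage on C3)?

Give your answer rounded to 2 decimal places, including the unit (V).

Answer: 5.33 V

Derivation:
Initial: C1(3μF, Q=20μC, V=6.67V), C2(2μF, Q=14μC, V=7.00V), C3(1μF, Q=2μC, V=2.00V)
Op 1: CLOSE 2-3: Q_total=16.00, C_total=3.00, V=5.33; Q2=10.67, Q3=5.33; dissipated=8.333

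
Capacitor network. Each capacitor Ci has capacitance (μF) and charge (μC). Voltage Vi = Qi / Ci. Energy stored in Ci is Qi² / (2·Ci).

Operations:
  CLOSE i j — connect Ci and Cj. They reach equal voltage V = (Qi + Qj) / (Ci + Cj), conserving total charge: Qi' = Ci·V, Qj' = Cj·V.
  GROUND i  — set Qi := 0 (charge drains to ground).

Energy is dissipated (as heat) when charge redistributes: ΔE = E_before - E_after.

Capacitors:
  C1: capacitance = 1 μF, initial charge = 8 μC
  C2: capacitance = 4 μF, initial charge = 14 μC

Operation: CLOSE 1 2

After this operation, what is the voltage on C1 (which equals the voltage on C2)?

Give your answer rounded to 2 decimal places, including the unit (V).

Answer: 4.40 V

Derivation:
Initial: C1(1μF, Q=8μC, V=8.00V), C2(4μF, Q=14μC, V=3.50V)
Op 1: CLOSE 1-2: Q_total=22.00, C_total=5.00, V=4.40; Q1=4.40, Q2=17.60; dissipated=8.100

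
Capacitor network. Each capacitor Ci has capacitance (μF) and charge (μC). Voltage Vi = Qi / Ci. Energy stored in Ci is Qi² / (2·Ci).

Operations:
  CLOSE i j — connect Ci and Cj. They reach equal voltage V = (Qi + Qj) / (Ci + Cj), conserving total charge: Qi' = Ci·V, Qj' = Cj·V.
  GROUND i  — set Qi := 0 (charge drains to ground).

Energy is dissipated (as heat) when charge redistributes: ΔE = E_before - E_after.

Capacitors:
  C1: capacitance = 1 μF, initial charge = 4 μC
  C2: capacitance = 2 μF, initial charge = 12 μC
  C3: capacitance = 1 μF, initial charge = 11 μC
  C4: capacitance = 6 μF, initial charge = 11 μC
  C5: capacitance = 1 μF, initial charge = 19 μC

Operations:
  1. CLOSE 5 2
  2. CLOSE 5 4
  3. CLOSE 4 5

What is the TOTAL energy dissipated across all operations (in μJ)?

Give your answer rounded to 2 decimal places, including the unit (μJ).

Answer: 87.30 μJ

Derivation:
Initial: C1(1μF, Q=4μC, V=4.00V), C2(2μF, Q=12μC, V=6.00V), C3(1μF, Q=11μC, V=11.00V), C4(6μF, Q=11μC, V=1.83V), C5(1μF, Q=19μC, V=19.00V)
Op 1: CLOSE 5-2: Q_total=31.00, C_total=3.00, V=10.33; Q5=10.33, Q2=20.67; dissipated=56.333
Op 2: CLOSE 5-4: Q_total=21.33, C_total=7.00, V=3.05; Q5=3.05, Q4=18.29; dissipated=30.964
Op 3: CLOSE 4-5: Q_total=21.33, C_total=7.00, V=3.05; Q4=18.29, Q5=3.05; dissipated=0.000
Total dissipated: 87.298 μJ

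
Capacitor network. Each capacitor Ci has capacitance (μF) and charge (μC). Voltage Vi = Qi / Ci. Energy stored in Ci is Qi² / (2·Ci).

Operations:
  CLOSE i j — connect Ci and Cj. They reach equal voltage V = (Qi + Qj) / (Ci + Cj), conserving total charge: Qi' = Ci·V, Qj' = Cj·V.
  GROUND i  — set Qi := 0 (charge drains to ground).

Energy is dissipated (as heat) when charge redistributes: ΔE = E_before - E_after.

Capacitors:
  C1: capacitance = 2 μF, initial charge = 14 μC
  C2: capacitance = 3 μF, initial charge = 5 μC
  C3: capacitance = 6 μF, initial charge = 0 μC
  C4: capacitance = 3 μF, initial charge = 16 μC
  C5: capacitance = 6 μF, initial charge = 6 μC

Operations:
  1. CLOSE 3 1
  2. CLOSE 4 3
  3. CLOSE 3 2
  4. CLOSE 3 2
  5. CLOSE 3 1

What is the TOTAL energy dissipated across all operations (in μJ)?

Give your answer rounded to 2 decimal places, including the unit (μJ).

Answer: 51.67 μJ

Derivation:
Initial: C1(2μF, Q=14μC, V=7.00V), C2(3μF, Q=5μC, V=1.67V), C3(6μF, Q=0μC, V=0.00V), C4(3μF, Q=16μC, V=5.33V), C5(6μF, Q=6μC, V=1.00V)
Op 1: CLOSE 3-1: Q_total=14.00, C_total=8.00, V=1.75; Q3=10.50, Q1=3.50; dissipated=36.750
Op 2: CLOSE 4-3: Q_total=26.50, C_total=9.00, V=2.94; Q4=8.83, Q3=17.67; dissipated=12.840
Op 3: CLOSE 3-2: Q_total=22.67, C_total=9.00, V=2.52; Q3=15.11, Q2=7.56; dissipated=1.633
Op 4: CLOSE 3-2: Q_total=22.67, C_total=9.00, V=2.52; Q3=15.11, Q2=7.56; dissipated=0.000
Op 5: CLOSE 3-1: Q_total=18.61, C_total=8.00, V=2.33; Q3=13.96, Q1=4.65; dissipated=0.443
Total dissipated: 51.666 μJ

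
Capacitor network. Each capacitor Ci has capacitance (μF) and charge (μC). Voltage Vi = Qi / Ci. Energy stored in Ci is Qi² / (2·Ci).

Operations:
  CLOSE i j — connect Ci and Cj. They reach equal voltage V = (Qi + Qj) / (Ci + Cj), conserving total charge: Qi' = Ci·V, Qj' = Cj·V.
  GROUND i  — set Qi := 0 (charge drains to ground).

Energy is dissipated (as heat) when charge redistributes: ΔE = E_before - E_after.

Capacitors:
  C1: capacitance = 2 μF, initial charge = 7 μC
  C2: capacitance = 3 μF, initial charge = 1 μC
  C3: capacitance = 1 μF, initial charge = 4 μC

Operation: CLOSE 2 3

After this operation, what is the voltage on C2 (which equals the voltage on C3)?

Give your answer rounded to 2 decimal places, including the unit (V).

Answer: 1.25 V

Derivation:
Initial: C1(2μF, Q=7μC, V=3.50V), C2(3μF, Q=1μC, V=0.33V), C3(1μF, Q=4μC, V=4.00V)
Op 1: CLOSE 2-3: Q_total=5.00, C_total=4.00, V=1.25; Q2=3.75, Q3=1.25; dissipated=5.042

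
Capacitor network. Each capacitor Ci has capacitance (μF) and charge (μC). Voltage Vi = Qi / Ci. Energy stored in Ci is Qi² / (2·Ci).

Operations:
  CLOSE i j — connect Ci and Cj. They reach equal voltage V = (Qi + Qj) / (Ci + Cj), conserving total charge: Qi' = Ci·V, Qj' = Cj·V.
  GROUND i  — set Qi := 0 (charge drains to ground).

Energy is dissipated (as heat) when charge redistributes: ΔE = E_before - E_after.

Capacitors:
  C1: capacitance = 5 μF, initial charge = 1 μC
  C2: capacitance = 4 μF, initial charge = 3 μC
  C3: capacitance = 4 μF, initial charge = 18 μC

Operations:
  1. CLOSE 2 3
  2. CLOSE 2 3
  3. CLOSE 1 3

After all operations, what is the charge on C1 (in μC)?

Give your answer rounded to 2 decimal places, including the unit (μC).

Answer: 6.39 μC

Derivation:
Initial: C1(5μF, Q=1μC, V=0.20V), C2(4μF, Q=3μC, V=0.75V), C3(4μF, Q=18μC, V=4.50V)
Op 1: CLOSE 2-3: Q_total=21.00, C_total=8.00, V=2.62; Q2=10.50, Q3=10.50; dissipated=14.062
Op 2: CLOSE 2-3: Q_total=21.00, C_total=8.00, V=2.62; Q2=10.50, Q3=10.50; dissipated=0.000
Op 3: CLOSE 1-3: Q_total=11.50, C_total=9.00, V=1.28; Q1=6.39, Q3=5.11; dissipated=6.534
Final charges: Q1=6.39, Q2=10.50, Q3=5.11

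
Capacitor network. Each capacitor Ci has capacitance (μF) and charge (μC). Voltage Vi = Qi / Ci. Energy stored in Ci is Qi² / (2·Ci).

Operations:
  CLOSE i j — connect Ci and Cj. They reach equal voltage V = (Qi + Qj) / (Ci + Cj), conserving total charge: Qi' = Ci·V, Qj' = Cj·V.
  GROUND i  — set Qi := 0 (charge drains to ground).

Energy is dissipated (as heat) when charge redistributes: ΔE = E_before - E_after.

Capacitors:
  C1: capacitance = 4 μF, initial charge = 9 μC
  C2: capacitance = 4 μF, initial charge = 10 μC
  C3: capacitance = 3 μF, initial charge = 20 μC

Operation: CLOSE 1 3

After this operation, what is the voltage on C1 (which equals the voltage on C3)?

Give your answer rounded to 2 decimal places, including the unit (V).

Answer: 4.14 V

Derivation:
Initial: C1(4μF, Q=9μC, V=2.25V), C2(4μF, Q=10μC, V=2.50V), C3(3μF, Q=20μC, V=6.67V)
Op 1: CLOSE 1-3: Q_total=29.00, C_total=7.00, V=4.14; Q1=16.57, Q3=12.43; dissipated=16.720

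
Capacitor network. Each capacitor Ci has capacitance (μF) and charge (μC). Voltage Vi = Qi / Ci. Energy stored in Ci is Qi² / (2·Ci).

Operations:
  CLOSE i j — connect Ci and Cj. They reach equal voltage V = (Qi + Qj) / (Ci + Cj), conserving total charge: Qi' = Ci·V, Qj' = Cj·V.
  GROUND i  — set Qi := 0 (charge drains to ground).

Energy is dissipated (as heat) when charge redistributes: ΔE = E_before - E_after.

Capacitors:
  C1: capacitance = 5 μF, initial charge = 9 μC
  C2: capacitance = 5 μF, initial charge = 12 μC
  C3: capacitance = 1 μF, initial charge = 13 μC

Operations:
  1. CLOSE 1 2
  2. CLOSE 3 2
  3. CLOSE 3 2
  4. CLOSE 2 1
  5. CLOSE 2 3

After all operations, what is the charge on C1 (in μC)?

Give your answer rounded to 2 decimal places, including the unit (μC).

Initial: C1(5μF, Q=9μC, V=1.80V), C2(5μF, Q=12μC, V=2.40V), C3(1μF, Q=13μC, V=13.00V)
Op 1: CLOSE 1-2: Q_total=21.00, C_total=10.00, V=2.10; Q1=10.50, Q2=10.50; dissipated=0.450
Op 2: CLOSE 3-2: Q_total=23.50, C_total=6.00, V=3.92; Q3=3.92, Q2=19.58; dissipated=49.504
Op 3: CLOSE 3-2: Q_total=23.50, C_total=6.00, V=3.92; Q3=3.92, Q2=19.58; dissipated=0.000
Op 4: CLOSE 2-1: Q_total=30.08, C_total=10.00, V=3.01; Q2=15.04, Q1=15.04; dissipated=4.125
Op 5: CLOSE 2-3: Q_total=18.96, C_total=6.00, V=3.16; Q2=15.80, Q3=3.16; dissipated=0.344
Final charges: Q1=15.04, Q2=15.80, Q3=3.16

Answer: 15.04 μC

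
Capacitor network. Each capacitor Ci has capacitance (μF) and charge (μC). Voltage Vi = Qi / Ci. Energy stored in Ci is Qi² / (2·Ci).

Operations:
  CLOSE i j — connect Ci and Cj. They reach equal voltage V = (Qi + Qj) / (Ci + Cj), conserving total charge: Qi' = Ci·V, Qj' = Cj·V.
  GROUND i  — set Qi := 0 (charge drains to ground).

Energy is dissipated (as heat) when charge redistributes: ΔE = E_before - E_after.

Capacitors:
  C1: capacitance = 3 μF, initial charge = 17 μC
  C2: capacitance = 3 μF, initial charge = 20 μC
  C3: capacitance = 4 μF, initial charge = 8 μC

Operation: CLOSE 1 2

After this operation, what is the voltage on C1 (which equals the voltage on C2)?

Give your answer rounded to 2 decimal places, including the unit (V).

Initial: C1(3μF, Q=17μC, V=5.67V), C2(3μF, Q=20μC, V=6.67V), C3(4μF, Q=8μC, V=2.00V)
Op 1: CLOSE 1-2: Q_total=37.00, C_total=6.00, V=6.17; Q1=18.50, Q2=18.50; dissipated=0.750

Answer: 6.17 V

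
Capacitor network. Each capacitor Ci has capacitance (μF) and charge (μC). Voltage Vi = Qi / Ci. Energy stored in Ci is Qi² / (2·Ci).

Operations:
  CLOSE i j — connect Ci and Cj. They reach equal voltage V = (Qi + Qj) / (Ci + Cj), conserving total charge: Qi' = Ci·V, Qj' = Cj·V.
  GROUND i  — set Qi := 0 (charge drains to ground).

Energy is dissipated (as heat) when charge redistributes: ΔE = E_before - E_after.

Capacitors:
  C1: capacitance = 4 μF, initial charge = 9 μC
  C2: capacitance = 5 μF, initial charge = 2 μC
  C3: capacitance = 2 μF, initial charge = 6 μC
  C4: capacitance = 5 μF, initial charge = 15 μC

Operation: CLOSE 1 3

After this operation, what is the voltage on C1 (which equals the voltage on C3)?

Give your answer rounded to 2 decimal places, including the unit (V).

Answer: 2.50 V

Derivation:
Initial: C1(4μF, Q=9μC, V=2.25V), C2(5μF, Q=2μC, V=0.40V), C3(2μF, Q=6μC, V=3.00V), C4(5μF, Q=15μC, V=3.00V)
Op 1: CLOSE 1-3: Q_total=15.00, C_total=6.00, V=2.50; Q1=10.00, Q3=5.00; dissipated=0.375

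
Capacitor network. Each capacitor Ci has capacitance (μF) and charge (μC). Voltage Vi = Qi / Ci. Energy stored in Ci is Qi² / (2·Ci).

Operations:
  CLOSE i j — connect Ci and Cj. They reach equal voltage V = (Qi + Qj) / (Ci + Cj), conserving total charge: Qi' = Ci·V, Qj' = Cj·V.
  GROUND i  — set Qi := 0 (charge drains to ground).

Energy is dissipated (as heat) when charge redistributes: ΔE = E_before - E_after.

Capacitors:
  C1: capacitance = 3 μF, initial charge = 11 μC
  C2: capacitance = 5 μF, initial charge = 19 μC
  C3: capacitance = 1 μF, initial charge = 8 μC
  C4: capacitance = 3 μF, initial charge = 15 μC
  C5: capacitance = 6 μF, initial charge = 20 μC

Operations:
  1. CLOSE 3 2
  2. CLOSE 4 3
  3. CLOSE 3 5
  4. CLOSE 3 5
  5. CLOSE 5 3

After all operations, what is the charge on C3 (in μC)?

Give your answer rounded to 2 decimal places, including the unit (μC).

Answer: 3.55 μC

Derivation:
Initial: C1(3μF, Q=11μC, V=3.67V), C2(5μF, Q=19μC, V=3.80V), C3(1μF, Q=8μC, V=8.00V), C4(3μF, Q=15μC, V=5.00V), C5(6μF, Q=20μC, V=3.33V)
Op 1: CLOSE 3-2: Q_total=27.00, C_total=6.00, V=4.50; Q3=4.50, Q2=22.50; dissipated=7.350
Op 2: CLOSE 4-3: Q_total=19.50, C_total=4.00, V=4.88; Q4=14.62, Q3=4.88; dissipated=0.094
Op 3: CLOSE 3-5: Q_total=24.88, C_total=7.00, V=3.55; Q3=3.55, Q5=21.32; dissipated=1.019
Op 4: CLOSE 3-5: Q_total=24.88, C_total=7.00, V=3.55; Q3=3.55, Q5=21.32; dissipated=0.000
Op 5: CLOSE 5-3: Q_total=24.88, C_total=7.00, V=3.55; Q5=21.32, Q3=3.55; dissipated=0.000
Final charges: Q1=11.00, Q2=22.50, Q3=3.55, Q4=14.62, Q5=21.32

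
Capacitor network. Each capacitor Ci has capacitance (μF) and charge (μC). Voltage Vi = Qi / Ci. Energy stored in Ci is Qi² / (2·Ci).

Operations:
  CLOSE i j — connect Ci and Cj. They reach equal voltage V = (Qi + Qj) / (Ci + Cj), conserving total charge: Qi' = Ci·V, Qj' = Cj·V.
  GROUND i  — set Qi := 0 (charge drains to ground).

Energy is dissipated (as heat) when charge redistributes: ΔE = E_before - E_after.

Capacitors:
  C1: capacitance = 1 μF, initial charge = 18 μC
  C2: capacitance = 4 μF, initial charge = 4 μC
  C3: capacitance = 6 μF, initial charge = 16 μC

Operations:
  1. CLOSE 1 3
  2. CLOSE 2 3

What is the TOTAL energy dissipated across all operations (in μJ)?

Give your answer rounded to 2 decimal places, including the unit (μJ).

Initial: C1(1μF, Q=18μC, V=18.00V), C2(4μF, Q=4μC, V=1.00V), C3(6μF, Q=16μC, V=2.67V)
Op 1: CLOSE 1-3: Q_total=34.00, C_total=7.00, V=4.86; Q1=4.86, Q3=29.14; dissipated=100.762
Op 2: CLOSE 2-3: Q_total=33.14, C_total=10.00, V=3.31; Q2=13.26, Q3=19.89; dissipated=17.853
Total dissipated: 118.615 μJ

Answer: 118.61 μJ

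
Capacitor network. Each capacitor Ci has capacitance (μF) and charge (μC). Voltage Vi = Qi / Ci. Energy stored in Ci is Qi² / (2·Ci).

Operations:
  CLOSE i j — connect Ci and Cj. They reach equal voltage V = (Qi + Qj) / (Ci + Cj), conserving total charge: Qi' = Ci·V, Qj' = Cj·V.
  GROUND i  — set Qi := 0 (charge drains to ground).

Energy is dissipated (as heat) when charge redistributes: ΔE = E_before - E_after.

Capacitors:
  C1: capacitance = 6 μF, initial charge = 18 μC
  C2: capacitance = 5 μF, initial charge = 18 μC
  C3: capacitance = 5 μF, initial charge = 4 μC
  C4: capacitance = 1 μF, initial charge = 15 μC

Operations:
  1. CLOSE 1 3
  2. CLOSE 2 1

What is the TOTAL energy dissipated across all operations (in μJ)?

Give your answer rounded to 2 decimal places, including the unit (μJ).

Initial: C1(6μF, Q=18μC, V=3.00V), C2(5μF, Q=18μC, V=3.60V), C3(5μF, Q=4μC, V=0.80V), C4(1μF, Q=15μC, V=15.00V)
Op 1: CLOSE 1-3: Q_total=22.00, C_total=11.00, V=2.00; Q1=12.00, Q3=10.00; dissipated=6.600
Op 2: CLOSE 2-1: Q_total=30.00, C_total=11.00, V=2.73; Q2=13.64, Q1=16.36; dissipated=3.491
Total dissipated: 10.091 μJ

Answer: 10.09 μJ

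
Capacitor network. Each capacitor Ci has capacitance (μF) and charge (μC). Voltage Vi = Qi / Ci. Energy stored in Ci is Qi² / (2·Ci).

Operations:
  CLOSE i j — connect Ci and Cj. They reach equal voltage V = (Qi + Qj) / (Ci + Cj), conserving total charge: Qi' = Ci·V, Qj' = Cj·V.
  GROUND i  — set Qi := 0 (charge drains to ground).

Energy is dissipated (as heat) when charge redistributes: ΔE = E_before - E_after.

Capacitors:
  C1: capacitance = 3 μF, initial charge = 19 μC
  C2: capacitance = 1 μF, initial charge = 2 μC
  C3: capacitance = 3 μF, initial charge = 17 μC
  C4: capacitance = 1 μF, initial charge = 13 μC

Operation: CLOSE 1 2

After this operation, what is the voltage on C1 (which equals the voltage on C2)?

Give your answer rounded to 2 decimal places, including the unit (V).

Initial: C1(3μF, Q=19μC, V=6.33V), C2(1μF, Q=2μC, V=2.00V), C3(3μF, Q=17μC, V=5.67V), C4(1μF, Q=13μC, V=13.00V)
Op 1: CLOSE 1-2: Q_total=21.00, C_total=4.00, V=5.25; Q1=15.75, Q2=5.25; dissipated=7.042

Answer: 5.25 V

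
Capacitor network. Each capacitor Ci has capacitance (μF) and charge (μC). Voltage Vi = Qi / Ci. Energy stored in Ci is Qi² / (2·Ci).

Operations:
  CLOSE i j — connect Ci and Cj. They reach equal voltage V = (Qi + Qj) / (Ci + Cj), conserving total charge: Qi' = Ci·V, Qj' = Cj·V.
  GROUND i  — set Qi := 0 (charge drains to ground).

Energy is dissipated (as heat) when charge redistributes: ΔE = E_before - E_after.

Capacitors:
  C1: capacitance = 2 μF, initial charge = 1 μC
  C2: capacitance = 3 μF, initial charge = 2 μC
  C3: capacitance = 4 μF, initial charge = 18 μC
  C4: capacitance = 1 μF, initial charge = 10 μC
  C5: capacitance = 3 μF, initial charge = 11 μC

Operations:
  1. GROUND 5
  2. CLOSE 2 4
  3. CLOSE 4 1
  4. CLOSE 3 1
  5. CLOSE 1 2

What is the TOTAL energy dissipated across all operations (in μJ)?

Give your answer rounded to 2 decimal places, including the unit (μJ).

Initial: C1(2μF, Q=1μC, V=0.50V), C2(3μF, Q=2μC, V=0.67V), C3(4μF, Q=18μC, V=4.50V), C4(1μF, Q=10μC, V=10.00V), C5(3μF, Q=11μC, V=3.67V)
Op 1: GROUND 5: Q5=0; energy lost=20.167
Op 2: CLOSE 2-4: Q_total=12.00, C_total=4.00, V=3.00; Q2=9.00, Q4=3.00; dissipated=32.667
Op 3: CLOSE 4-1: Q_total=4.00, C_total=3.00, V=1.33; Q4=1.33, Q1=2.67; dissipated=2.083
Op 4: CLOSE 3-1: Q_total=20.67, C_total=6.00, V=3.44; Q3=13.78, Q1=6.89; dissipated=6.685
Op 5: CLOSE 1-2: Q_total=15.89, C_total=5.00, V=3.18; Q1=6.36, Q2=9.53; dissipated=0.119
Total dissipated: 61.720 μJ

Answer: 61.72 μJ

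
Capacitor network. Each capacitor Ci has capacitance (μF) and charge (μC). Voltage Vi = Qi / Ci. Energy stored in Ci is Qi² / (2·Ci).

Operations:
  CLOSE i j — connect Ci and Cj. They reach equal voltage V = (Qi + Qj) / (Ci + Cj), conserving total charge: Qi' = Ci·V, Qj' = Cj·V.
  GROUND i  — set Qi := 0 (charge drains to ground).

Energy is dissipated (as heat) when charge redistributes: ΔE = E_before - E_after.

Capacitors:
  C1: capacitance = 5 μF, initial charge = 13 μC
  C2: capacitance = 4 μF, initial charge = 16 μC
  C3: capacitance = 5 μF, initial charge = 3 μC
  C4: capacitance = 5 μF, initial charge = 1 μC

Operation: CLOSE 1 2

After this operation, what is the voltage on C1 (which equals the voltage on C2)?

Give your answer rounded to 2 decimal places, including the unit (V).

Answer: 3.22 V

Derivation:
Initial: C1(5μF, Q=13μC, V=2.60V), C2(4μF, Q=16μC, V=4.00V), C3(5μF, Q=3μC, V=0.60V), C4(5μF, Q=1μC, V=0.20V)
Op 1: CLOSE 1-2: Q_total=29.00, C_total=9.00, V=3.22; Q1=16.11, Q2=12.89; dissipated=2.178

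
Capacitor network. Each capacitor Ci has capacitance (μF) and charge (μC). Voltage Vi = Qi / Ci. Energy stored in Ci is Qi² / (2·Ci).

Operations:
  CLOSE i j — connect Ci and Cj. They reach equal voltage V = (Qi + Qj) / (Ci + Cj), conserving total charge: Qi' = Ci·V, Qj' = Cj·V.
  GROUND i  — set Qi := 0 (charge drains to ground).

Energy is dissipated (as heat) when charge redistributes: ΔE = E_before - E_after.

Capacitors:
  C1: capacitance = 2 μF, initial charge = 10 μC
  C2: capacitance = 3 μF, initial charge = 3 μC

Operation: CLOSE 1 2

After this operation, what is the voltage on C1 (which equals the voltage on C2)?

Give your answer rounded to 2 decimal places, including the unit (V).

Initial: C1(2μF, Q=10μC, V=5.00V), C2(3μF, Q=3μC, V=1.00V)
Op 1: CLOSE 1-2: Q_total=13.00, C_total=5.00, V=2.60; Q1=5.20, Q2=7.80; dissipated=9.600

Answer: 2.60 V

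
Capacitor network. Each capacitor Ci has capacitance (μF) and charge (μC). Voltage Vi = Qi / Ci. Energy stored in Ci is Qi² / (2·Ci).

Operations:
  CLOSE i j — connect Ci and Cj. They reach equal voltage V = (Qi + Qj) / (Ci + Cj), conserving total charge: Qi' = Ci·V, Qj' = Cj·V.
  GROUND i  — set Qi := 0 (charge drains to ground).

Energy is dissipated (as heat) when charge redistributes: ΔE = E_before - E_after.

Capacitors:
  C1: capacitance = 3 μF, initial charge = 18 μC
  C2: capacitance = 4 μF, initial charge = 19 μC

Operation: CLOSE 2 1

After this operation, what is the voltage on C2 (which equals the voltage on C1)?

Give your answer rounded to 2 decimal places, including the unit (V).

Initial: C1(3μF, Q=18μC, V=6.00V), C2(4μF, Q=19μC, V=4.75V)
Op 1: CLOSE 2-1: Q_total=37.00, C_total=7.00, V=5.29; Q2=21.14, Q1=15.86; dissipated=1.339

Answer: 5.29 V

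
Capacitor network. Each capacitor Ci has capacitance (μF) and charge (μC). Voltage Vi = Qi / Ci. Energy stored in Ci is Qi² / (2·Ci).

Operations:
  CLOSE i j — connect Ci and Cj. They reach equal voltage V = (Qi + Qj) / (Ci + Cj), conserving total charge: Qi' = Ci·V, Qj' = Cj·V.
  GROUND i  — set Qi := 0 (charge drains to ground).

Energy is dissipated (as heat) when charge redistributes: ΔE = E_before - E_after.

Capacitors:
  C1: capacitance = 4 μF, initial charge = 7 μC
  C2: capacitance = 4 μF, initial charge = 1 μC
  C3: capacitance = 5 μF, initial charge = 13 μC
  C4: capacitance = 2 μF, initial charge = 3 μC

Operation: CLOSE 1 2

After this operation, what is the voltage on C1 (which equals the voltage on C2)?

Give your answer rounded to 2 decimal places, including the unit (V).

Answer: 1.00 V

Derivation:
Initial: C1(4μF, Q=7μC, V=1.75V), C2(4μF, Q=1μC, V=0.25V), C3(5μF, Q=13μC, V=2.60V), C4(2μF, Q=3μC, V=1.50V)
Op 1: CLOSE 1-2: Q_total=8.00, C_total=8.00, V=1.00; Q1=4.00, Q2=4.00; dissipated=2.250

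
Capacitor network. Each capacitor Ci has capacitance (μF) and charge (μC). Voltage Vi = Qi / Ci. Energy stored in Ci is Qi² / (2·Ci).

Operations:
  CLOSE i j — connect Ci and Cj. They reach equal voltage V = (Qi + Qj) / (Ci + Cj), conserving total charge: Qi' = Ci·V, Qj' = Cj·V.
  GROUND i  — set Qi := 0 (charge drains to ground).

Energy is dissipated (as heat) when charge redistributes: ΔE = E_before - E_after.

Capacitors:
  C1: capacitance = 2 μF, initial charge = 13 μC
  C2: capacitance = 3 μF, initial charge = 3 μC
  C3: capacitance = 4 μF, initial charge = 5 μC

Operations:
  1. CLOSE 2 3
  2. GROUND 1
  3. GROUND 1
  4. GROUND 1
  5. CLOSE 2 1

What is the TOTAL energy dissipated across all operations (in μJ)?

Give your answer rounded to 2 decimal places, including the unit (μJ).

Answer: 43.09 μJ

Derivation:
Initial: C1(2μF, Q=13μC, V=6.50V), C2(3μF, Q=3μC, V=1.00V), C3(4μF, Q=5μC, V=1.25V)
Op 1: CLOSE 2-3: Q_total=8.00, C_total=7.00, V=1.14; Q2=3.43, Q3=4.57; dissipated=0.054
Op 2: GROUND 1: Q1=0; energy lost=42.250
Op 3: GROUND 1: Q1=0; energy lost=0.000
Op 4: GROUND 1: Q1=0; energy lost=0.000
Op 5: CLOSE 2-1: Q_total=3.43, C_total=5.00, V=0.69; Q2=2.06, Q1=1.37; dissipated=0.784
Total dissipated: 43.087 μJ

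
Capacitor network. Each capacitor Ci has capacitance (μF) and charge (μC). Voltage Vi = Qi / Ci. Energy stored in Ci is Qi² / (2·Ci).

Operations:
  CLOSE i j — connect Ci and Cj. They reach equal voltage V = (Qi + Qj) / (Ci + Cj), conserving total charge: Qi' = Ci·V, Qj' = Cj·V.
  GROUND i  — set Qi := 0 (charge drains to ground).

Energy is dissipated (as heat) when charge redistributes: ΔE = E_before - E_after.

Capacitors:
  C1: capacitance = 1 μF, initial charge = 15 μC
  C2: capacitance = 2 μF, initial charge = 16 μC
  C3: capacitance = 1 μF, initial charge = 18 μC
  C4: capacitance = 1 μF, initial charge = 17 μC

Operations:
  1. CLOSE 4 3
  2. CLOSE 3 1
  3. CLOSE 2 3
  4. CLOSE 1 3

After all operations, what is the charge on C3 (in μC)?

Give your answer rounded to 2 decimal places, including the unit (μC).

Initial: C1(1μF, Q=15μC, V=15.00V), C2(2μF, Q=16μC, V=8.00V), C3(1μF, Q=18μC, V=18.00V), C4(1μF, Q=17μC, V=17.00V)
Op 1: CLOSE 4-3: Q_total=35.00, C_total=2.00, V=17.50; Q4=17.50, Q3=17.50; dissipated=0.250
Op 2: CLOSE 3-1: Q_total=32.50, C_total=2.00, V=16.25; Q3=16.25, Q1=16.25; dissipated=1.562
Op 3: CLOSE 2-3: Q_total=32.25, C_total=3.00, V=10.75; Q2=21.50, Q3=10.75; dissipated=22.688
Op 4: CLOSE 1-3: Q_total=27.00, C_total=2.00, V=13.50; Q1=13.50, Q3=13.50; dissipated=7.562
Final charges: Q1=13.50, Q2=21.50, Q3=13.50, Q4=17.50

Answer: 13.50 μC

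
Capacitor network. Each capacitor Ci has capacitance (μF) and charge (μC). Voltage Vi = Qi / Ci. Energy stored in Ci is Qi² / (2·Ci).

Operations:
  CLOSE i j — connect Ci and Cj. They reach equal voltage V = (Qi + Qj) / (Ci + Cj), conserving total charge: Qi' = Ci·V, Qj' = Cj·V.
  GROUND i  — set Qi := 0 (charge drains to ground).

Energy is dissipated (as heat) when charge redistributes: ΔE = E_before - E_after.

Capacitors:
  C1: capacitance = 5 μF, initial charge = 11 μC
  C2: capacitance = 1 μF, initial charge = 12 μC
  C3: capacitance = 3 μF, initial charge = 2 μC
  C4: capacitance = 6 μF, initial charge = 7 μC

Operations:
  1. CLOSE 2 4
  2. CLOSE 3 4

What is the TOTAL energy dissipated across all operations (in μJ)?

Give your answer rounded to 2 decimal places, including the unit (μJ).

Initial: C1(5μF, Q=11μC, V=2.20V), C2(1μF, Q=12μC, V=12.00V), C3(3μF, Q=2μC, V=0.67V), C4(6μF, Q=7μC, V=1.17V)
Op 1: CLOSE 2-4: Q_total=19.00, C_total=7.00, V=2.71; Q2=2.71, Q4=16.29; dissipated=50.298
Op 2: CLOSE 3-4: Q_total=18.29, C_total=9.00, V=2.03; Q3=6.10, Q4=12.19; dissipated=4.193
Total dissipated: 54.490 μJ

Answer: 54.49 μJ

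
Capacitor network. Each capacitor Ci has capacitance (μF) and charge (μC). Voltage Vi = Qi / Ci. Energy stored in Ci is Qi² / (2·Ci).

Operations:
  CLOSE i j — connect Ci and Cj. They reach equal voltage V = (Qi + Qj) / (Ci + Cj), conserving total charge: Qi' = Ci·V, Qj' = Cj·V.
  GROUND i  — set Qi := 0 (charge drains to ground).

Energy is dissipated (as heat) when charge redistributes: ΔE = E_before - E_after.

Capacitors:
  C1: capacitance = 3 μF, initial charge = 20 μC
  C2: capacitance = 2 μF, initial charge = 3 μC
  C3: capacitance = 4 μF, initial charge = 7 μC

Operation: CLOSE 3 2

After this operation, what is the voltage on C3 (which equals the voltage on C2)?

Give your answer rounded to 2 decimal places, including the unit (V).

Answer: 1.67 V

Derivation:
Initial: C1(3μF, Q=20μC, V=6.67V), C2(2μF, Q=3μC, V=1.50V), C3(4μF, Q=7μC, V=1.75V)
Op 1: CLOSE 3-2: Q_total=10.00, C_total=6.00, V=1.67; Q3=6.67, Q2=3.33; dissipated=0.042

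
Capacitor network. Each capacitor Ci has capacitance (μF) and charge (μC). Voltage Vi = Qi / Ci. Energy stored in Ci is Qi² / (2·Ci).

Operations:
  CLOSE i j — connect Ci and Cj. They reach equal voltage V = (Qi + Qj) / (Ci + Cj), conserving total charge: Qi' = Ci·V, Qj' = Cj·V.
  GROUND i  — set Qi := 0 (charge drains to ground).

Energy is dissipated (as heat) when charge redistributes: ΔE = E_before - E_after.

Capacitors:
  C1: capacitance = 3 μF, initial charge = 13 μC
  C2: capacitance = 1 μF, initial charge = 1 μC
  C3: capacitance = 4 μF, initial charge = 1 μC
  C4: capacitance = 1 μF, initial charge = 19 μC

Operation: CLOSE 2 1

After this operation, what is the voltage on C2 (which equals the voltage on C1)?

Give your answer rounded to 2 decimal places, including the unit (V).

Initial: C1(3μF, Q=13μC, V=4.33V), C2(1μF, Q=1μC, V=1.00V), C3(4μF, Q=1μC, V=0.25V), C4(1μF, Q=19μC, V=19.00V)
Op 1: CLOSE 2-1: Q_total=14.00, C_total=4.00, V=3.50; Q2=3.50, Q1=10.50; dissipated=4.167

Answer: 3.50 V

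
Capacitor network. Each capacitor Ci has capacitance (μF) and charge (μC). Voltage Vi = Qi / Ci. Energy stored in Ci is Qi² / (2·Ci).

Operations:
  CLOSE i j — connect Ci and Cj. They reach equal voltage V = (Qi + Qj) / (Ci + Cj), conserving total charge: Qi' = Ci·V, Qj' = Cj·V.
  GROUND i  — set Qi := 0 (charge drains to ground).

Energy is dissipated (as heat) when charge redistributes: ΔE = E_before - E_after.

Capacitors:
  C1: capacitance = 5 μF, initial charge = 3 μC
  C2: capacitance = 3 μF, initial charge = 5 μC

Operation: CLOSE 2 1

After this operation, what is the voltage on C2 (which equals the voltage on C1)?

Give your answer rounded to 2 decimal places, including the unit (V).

Answer: 1.00 V

Derivation:
Initial: C1(5μF, Q=3μC, V=0.60V), C2(3μF, Q=5μC, V=1.67V)
Op 1: CLOSE 2-1: Q_total=8.00, C_total=8.00, V=1.00; Q2=3.00, Q1=5.00; dissipated=1.067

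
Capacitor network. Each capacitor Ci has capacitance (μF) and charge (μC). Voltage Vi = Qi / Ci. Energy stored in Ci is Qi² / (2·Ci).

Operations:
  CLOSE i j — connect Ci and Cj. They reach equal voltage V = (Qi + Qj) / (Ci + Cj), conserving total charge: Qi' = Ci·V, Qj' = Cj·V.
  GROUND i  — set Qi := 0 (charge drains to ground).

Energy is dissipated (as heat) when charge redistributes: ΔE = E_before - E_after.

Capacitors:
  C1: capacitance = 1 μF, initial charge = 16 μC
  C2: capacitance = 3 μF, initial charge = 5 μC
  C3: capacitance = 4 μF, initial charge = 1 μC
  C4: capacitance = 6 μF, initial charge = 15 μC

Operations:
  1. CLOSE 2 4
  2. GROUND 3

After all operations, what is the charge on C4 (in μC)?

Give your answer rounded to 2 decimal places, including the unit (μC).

Initial: C1(1μF, Q=16μC, V=16.00V), C2(3μF, Q=5μC, V=1.67V), C3(4μF, Q=1μC, V=0.25V), C4(6μF, Q=15μC, V=2.50V)
Op 1: CLOSE 2-4: Q_total=20.00, C_total=9.00, V=2.22; Q2=6.67, Q4=13.33; dissipated=0.694
Op 2: GROUND 3: Q3=0; energy lost=0.125
Final charges: Q1=16.00, Q2=6.67, Q3=0.00, Q4=13.33

Answer: 13.33 μC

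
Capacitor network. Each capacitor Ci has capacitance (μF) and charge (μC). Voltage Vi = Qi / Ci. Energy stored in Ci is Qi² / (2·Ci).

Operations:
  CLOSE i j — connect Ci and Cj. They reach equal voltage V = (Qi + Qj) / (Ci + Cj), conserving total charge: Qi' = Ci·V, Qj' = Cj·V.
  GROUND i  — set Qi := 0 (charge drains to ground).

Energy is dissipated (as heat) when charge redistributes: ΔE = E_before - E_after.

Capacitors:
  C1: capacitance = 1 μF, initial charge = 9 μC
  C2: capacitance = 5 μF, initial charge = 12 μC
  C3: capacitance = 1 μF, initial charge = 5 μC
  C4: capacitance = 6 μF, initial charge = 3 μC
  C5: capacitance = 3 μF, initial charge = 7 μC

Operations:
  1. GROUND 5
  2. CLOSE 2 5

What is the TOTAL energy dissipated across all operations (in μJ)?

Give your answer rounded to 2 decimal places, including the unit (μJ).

Initial: C1(1μF, Q=9μC, V=9.00V), C2(5μF, Q=12μC, V=2.40V), C3(1μF, Q=5μC, V=5.00V), C4(6μF, Q=3μC, V=0.50V), C5(3μF, Q=7μC, V=2.33V)
Op 1: GROUND 5: Q5=0; energy lost=8.167
Op 2: CLOSE 2-5: Q_total=12.00, C_total=8.00, V=1.50; Q2=7.50, Q5=4.50; dissipated=5.400
Total dissipated: 13.567 μJ

Answer: 13.57 μJ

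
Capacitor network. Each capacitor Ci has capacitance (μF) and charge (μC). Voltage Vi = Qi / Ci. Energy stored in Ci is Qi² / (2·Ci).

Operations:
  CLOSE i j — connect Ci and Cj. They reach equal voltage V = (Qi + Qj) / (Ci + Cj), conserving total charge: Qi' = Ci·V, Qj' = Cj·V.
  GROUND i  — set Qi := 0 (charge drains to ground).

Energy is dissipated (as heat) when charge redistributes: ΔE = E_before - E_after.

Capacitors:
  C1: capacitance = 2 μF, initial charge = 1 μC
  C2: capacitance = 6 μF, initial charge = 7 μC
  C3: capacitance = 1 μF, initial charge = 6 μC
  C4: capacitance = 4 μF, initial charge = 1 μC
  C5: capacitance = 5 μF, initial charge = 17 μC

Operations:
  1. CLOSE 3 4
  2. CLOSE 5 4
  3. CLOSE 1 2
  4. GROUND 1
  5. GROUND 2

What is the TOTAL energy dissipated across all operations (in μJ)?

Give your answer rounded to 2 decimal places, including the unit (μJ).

Initial: C1(2μF, Q=1μC, V=0.50V), C2(6μF, Q=7μC, V=1.17V), C3(1μF, Q=6μC, V=6.00V), C4(4μF, Q=1μC, V=0.25V), C5(5μF, Q=17μC, V=3.40V)
Op 1: CLOSE 3-4: Q_total=7.00, C_total=5.00, V=1.40; Q3=1.40, Q4=5.60; dissipated=13.225
Op 2: CLOSE 5-4: Q_total=22.60, C_total=9.00, V=2.51; Q5=12.56, Q4=10.04; dissipated=4.444
Op 3: CLOSE 1-2: Q_total=8.00, C_total=8.00, V=1.00; Q1=2.00, Q2=6.00; dissipated=0.333
Op 4: GROUND 1: Q1=0; energy lost=1.000
Op 5: GROUND 2: Q2=0; energy lost=3.000
Total dissipated: 22.003 μJ

Answer: 22.00 μJ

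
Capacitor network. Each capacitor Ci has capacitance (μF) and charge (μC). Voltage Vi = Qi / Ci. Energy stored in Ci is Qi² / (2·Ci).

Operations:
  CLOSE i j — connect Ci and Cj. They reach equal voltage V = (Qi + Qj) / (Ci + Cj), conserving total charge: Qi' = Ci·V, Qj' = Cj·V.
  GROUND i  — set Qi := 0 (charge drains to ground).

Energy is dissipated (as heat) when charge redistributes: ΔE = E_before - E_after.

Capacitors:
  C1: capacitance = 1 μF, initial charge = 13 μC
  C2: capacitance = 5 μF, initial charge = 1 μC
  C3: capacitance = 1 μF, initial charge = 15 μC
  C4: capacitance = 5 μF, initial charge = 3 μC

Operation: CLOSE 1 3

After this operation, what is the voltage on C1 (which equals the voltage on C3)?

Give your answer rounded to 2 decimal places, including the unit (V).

Answer: 14.00 V

Derivation:
Initial: C1(1μF, Q=13μC, V=13.00V), C2(5μF, Q=1μC, V=0.20V), C3(1μF, Q=15μC, V=15.00V), C4(5μF, Q=3μC, V=0.60V)
Op 1: CLOSE 1-3: Q_total=28.00, C_total=2.00, V=14.00; Q1=14.00, Q3=14.00; dissipated=1.000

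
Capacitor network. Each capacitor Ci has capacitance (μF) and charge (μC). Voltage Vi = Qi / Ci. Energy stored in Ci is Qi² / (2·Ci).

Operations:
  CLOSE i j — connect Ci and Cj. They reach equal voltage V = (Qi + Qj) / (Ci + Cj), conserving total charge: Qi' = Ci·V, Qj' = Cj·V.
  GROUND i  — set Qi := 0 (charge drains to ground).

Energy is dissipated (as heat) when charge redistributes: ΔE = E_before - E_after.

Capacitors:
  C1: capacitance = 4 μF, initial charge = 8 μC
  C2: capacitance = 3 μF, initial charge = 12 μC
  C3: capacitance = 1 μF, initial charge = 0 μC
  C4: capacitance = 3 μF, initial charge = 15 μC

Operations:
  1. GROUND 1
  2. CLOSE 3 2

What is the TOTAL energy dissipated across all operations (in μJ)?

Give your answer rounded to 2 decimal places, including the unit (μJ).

Initial: C1(4μF, Q=8μC, V=2.00V), C2(3μF, Q=12μC, V=4.00V), C3(1μF, Q=0μC, V=0.00V), C4(3μF, Q=15μC, V=5.00V)
Op 1: GROUND 1: Q1=0; energy lost=8.000
Op 2: CLOSE 3-2: Q_total=12.00, C_total=4.00, V=3.00; Q3=3.00, Q2=9.00; dissipated=6.000
Total dissipated: 14.000 μJ

Answer: 14.00 μJ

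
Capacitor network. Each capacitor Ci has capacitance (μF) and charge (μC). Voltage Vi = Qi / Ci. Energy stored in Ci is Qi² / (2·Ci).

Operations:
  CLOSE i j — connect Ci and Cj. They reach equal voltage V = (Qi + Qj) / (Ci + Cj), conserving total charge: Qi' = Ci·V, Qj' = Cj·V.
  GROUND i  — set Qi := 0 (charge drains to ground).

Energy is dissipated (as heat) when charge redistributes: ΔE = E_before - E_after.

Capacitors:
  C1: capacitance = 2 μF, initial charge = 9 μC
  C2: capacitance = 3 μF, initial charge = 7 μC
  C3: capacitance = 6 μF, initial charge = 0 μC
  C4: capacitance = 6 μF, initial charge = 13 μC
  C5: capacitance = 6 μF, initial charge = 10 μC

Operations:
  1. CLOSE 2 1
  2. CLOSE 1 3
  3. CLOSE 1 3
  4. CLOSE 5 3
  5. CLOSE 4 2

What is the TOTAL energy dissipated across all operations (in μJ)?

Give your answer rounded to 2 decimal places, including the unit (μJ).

Initial: C1(2μF, Q=9μC, V=4.50V), C2(3μF, Q=7μC, V=2.33V), C3(6μF, Q=0μC, V=0.00V), C4(6μF, Q=13μC, V=2.17V), C5(6μF, Q=10μC, V=1.67V)
Op 1: CLOSE 2-1: Q_total=16.00, C_total=5.00, V=3.20; Q2=9.60, Q1=6.40; dissipated=2.817
Op 2: CLOSE 1-3: Q_total=6.40, C_total=8.00, V=0.80; Q1=1.60, Q3=4.80; dissipated=7.680
Op 3: CLOSE 1-3: Q_total=6.40, C_total=8.00, V=0.80; Q1=1.60, Q3=4.80; dissipated=0.000
Op 4: CLOSE 5-3: Q_total=14.80, C_total=12.00, V=1.23; Q5=7.40, Q3=7.40; dissipated=1.127
Op 5: CLOSE 4-2: Q_total=22.60, C_total=9.00, V=2.51; Q4=15.07, Q2=7.53; dissipated=1.068
Total dissipated: 12.691 μJ

Answer: 12.69 μJ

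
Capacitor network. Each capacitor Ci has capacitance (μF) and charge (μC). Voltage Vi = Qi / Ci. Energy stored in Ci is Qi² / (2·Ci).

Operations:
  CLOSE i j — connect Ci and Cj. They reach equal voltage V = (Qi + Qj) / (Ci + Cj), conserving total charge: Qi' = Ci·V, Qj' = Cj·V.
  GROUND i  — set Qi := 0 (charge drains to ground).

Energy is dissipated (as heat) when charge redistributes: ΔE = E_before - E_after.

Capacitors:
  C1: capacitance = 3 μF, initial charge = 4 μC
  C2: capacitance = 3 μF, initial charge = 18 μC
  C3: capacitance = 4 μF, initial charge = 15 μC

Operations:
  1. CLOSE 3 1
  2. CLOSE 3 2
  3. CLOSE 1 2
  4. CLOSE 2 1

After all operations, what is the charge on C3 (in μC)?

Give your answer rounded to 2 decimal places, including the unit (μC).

Answer: 16.49 μC

Derivation:
Initial: C1(3μF, Q=4μC, V=1.33V), C2(3μF, Q=18μC, V=6.00V), C3(4μF, Q=15μC, V=3.75V)
Op 1: CLOSE 3-1: Q_total=19.00, C_total=7.00, V=2.71; Q3=10.86, Q1=8.14; dissipated=5.006
Op 2: CLOSE 3-2: Q_total=28.86, C_total=7.00, V=4.12; Q3=16.49, Q2=12.37; dissipated=9.254
Op 3: CLOSE 1-2: Q_total=20.51, C_total=6.00, V=3.42; Q1=10.26, Q2=10.26; dissipated=1.487
Op 4: CLOSE 2-1: Q_total=20.51, C_total=6.00, V=3.42; Q2=10.26, Q1=10.26; dissipated=0.000
Final charges: Q1=10.26, Q2=10.26, Q3=16.49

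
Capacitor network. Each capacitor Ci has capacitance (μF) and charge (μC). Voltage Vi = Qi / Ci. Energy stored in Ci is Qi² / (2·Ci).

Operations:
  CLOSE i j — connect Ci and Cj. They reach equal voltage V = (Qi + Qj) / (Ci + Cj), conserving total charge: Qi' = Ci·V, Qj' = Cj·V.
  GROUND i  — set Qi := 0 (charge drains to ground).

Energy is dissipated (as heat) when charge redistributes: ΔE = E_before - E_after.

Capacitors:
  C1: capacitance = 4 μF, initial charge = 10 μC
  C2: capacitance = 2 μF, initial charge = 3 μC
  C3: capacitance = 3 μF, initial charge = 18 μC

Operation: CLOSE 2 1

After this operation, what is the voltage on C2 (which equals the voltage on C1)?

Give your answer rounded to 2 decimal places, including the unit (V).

Initial: C1(4μF, Q=10μC, V=2.50V), C2(2μF, Q=3μC, V=1.50V), C3(3μF, Q=18μC, V=6.00V)
Op 1: CLOSE 2-1: Q_total=13.00, C_total=6.00, V=2.17; Q2=4.33, Q1=8.67; dissipated=0.667

Answer: 2.17 V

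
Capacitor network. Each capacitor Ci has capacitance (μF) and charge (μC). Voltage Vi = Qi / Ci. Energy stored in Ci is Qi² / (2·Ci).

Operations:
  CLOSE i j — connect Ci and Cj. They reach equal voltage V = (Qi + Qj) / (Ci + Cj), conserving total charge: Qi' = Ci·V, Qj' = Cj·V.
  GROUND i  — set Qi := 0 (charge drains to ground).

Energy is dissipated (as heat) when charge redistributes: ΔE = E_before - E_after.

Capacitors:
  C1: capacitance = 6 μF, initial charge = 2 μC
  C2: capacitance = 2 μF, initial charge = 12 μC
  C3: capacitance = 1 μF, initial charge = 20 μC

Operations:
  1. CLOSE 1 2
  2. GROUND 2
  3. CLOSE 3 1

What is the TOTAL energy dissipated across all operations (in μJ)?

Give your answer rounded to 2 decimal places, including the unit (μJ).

Initial: C1(6μF, Q=2μC, V=0.33V), C2(2μF, Q=12μC, V=6.00V), C3(1μF, Q=20μC, V=20.00V)
Op 1: CLOSE 1-2: Q_total=14.00, C_total=8.00, V=1.75; Q1=10.50, Q2=3.50; dissipated=24.083
Op 2: GROUND 2: Q2=0; energy lost=3.062
Op 3: CLOSE 3-1: Q_total=30.50, C_total=7.00, V=4.36; Q3=4.36, Q1=26.14; dissipated=142.741
Total dissipated: 169.887 μJ

Answer: 169.89 μJ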